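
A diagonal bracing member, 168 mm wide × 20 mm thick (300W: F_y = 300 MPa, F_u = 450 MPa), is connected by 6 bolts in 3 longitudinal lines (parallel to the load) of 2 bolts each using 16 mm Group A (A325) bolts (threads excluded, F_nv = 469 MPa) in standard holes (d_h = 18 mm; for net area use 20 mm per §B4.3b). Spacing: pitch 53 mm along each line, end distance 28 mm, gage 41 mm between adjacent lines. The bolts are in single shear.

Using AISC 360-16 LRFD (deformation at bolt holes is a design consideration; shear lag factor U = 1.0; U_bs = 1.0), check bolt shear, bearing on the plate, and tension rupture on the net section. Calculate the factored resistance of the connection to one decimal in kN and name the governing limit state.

Bolt shear: A_b = π(16)²/4 = 201.06 mm². φR_n = 0.75 × 469 × 201.06 × 6 × 1 = 424.3 kN.
Bearing (20 mm plate, F_u = 450 MPa): end bolts L_c = 28 − 18/2 = 19, R_n = min(1.2×19×20×450, 2.4×16×20×450) = 205.2 kN/bolt; interior L_c = 53 − 18 = 35, R_n = 345.6 kN/bolt. φR_n = 0.75 × (3×205.2 + 3×345.6) = 1239.3 kN.
Tension rupture (net): A_n = (168 − 3×20)×20 = 2160 mm² (U = 1.0, A_e = A_n). φR_n = 0.75 × 450 × 2160 = 729.0 kN.
Governing: min(424.3, 1239.3, 729.0) = 424.3 kN → bolt shear.

424.3 kN (bolt shear governs)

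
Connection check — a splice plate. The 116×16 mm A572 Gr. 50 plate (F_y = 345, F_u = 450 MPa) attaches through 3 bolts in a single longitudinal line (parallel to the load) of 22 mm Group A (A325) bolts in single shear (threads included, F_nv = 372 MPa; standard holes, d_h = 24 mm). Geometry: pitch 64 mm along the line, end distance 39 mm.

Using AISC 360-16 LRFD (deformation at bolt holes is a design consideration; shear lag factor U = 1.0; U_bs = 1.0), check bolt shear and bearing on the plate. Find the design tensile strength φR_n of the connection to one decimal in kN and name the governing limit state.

318.2 kN (bolt shear governs)

Bolt shear: A_b = π(22)²/4 = 380.13 mm². φR_n = 0.75 × 372 × 380.13 × 3 × 1 = 318.2 kN.
Bearing (16 mm plate, F_u = 450 MPa): end bolts L_c = 39 − 24/2 = 27, R_n = min(1.2×27×16×450, 2.4×22×16×450) = 233.28 kN/bolt; interior L_c = 64 − 24 = 40, R_n = 345.6 kN/bolt. φR_n = 0.75 × (1×233.28 + 2×345.6) = 693.4 kN.
Governing: min(318.2, 693.4) = 318.2 kN → bolt shear.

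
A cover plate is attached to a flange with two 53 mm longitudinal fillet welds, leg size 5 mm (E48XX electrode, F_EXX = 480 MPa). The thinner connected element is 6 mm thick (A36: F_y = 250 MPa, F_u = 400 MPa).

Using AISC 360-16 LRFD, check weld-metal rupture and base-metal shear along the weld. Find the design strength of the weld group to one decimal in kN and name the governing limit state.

80.9 kN (weld metal governs)

Weld metal: throat = 0.707×5 = 3.535 mm, L = 2×53 = 106 mm. φR_n = 0.75 × 0.6 × 480 × 3.535 × 106 = 80.9 kN.
Base metal shear (6 mm plate): yield φR_n = 1.0×0.6×250×6×106 = 95.4 kN; rupture φR_n = 0.75×0.6×400×6×106 = 114.5 kN; take 95.4 kN (yield).
Governing: min(80.9, 95.4) = 80.9 kN → weld metal.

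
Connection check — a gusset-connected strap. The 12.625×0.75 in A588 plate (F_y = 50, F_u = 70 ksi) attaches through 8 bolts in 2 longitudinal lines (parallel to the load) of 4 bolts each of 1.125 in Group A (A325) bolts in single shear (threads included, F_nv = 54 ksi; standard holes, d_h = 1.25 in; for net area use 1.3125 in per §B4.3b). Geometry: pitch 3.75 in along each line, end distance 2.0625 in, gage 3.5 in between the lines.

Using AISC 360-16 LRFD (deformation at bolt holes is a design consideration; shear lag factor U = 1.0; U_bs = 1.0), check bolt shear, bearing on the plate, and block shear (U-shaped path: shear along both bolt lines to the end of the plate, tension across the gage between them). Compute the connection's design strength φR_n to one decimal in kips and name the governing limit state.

Bolt shear: A_b = π(1.125)²/4 = 0.99402 in². φR_n = 0.75 × 54 × 0.99402 × 8 × 1 = 322.1 kips.
Bearing (0.75 in plate, F_u = 70 ksi): end bolts L_c = 2.0625 − 1.25/2 = 1.4375, R_n = min(1.2×1.4375×0.75×70, 2.4×1.125×0.75×70) = 90.563 kips/bolt; interior L_c = 3.75 − 1.25 = 2.5, R_n = 141.75 kips/bolt. φR_n = 0.75 × (2×90.563 + 6×141.75) = 773.7 kips.
Block shear: shear path 2×[2.0625+3×3.75] = 2×13.3125 in, A_gv = 19.969, A_nv = 2×(13.3125 − 3.5×1.3125)×0.75 = 13.078 in²; tension across gage: (3.5 − 1×1.3125)×0.75 = 1.6406 in². R_n = min(0.6×70×13.078, 0.6×50×19.969) + 1.0×70×1.6406 = min(549.28, 599.07) + 114.84 = 664.12 kips. φR_n = 0.75 × 664.12 = 498.1 kips.
Governing: min(322.1, 773.7, 498.1) = 322.1 kips → bolt shear.

322.1 kips (bolt shear governs)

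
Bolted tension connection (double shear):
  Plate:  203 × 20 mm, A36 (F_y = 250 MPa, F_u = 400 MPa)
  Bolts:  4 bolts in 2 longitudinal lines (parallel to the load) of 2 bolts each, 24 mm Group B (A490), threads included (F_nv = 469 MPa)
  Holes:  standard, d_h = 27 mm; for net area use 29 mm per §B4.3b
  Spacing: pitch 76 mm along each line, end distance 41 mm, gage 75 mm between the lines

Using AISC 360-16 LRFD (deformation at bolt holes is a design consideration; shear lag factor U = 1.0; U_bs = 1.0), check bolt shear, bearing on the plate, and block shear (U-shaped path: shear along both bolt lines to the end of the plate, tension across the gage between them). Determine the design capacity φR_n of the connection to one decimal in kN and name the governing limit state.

Bolt shear: A_b = π(24)²/4 = 452.39 mm². φR_n = 0.75 × 469 × 452.39 × 4 × 2 = 1273.0 kN.
Bearing (20 mm plate, F_u = 400 MPa): end bolts L_c = 41 − 27/2 = 27.5, R_n = min(1.2×27.5×20×400, 2.4×24×20×400) = 264 kN/bolt; interior L_c = 76 − 27 = 49, R_n = 460.8 kN/bolt. φR_n = 0.75 × (2×264 + 2×460.8) = 1087.2 kN.
Block shear: shear path 2×[41+1×76] = 2×117 mm, A_gv = 4680, A_nv = 2×(117 − 1.5×29)×20 = 2940 mm²; tension across gage: (75 − 1×29)×20 = 920 mm². R_n = min(0.6×400×2940, 0.6×250×4680) + 1.0×400×920 = min(705.6, 702) + 368 = 1070 kN. φR_n = 0.75 × 1070 = 802.5 kN.
Governing: min(1273.0, 1087.2, 802.5) = 802.5 kN → block shear.

802.5 kN (block shear governs)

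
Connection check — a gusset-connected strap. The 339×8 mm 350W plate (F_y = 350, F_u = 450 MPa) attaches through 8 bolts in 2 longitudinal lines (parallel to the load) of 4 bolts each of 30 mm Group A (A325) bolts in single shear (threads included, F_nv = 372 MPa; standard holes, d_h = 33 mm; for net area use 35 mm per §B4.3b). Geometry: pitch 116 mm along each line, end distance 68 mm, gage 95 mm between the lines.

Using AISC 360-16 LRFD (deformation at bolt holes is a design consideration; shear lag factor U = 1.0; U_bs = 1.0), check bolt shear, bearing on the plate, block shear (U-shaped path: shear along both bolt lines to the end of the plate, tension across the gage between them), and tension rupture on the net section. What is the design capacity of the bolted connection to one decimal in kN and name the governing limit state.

Bolt shear: A_b = π(30)²/4 = 706.86 mm². φR_n = 0.75 × 372 × 706.86 × 8 × 1 = 1577.7 kN.
Bearing (8 mm plate, F_u = 450 MPa): end bolts L_c = 68 − 33/2 = 51.5, R_n = min(1.2×51.5×8×450, 2.4×30×8×450) = 222.48 kN/bolt; interior L_c = 116 − 33 = 83, R_n = 259.2 kN/bolt. φR_n = 0.75 × (2×222.48 + 6×259.2) = 1500.1 kN.
Block shear: shear path 2×[68+3×116] = 2×416 mm, A_gv = 6656, A_nv = 2×(416 − 3.5×35)×8 = 4696 mm²; tension across gage: (95 − 1×35)×8 = 480 mm². R_n = min(0.6×450×4696, 0.6×350×6656) + 1.0×450×480 = min(1267.9, 1397.8) + 216 = 1483.9 kN. φR_n = 0.75 × 1483.9 = 1112.9 kN.
Tension rupture (net): A_n = (339 − 2×35)×8 = 2152 mm² (U = 1.0, A_e = A_n). φR_n = 0.75 × 450 × 2152 = 726.3 kN.
Governing: min(1577.7, 1500.1, 1112.9, 726.3) = 726.3 kN → net-section rupture.

726.3 kN (net-section rupture governs)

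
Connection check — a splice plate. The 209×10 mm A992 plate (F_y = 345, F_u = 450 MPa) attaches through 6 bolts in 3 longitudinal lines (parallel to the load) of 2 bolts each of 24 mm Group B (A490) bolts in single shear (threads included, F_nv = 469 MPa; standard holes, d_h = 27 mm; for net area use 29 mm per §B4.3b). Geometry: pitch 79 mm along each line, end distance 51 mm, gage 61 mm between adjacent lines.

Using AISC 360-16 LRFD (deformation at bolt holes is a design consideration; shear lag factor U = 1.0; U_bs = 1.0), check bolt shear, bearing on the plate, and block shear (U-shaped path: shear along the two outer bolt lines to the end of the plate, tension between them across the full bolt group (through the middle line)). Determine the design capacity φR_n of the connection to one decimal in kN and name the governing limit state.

Bolt shear: A_b = π(24)²/4 = 452.39 mm². φR_n = 0.75 × 469 × 452.39 × 6 × 1 = 954.8 kN.
Bearing (10 mm plate, F_u = 450 MPa): end bolts L_c = 51 − 27/2 = 37.5, R_n = min(1.2×37.5×10×450, 2.4×24×10×450) = 202.5 kN/bolt; interior L_c = 79 − 27 = 52, R_n = 259.2 kN/bolt. φR_n = 0.75 × (3×202.5 + 3×259.2) = 1038.8 kN.
Block shear: shear path 2×[51+1×79] = 2×130 mm, A_gv = 2600, A_nv = 2×(130 − 1.5×29)×10 = 1730 mm²; tension across gage: (122 − 2×29)×10 = 640 mm². R_n = min(0.6×450×1730, 0.6×345×2600) + 1.0×450×640 = min(467.1, 538.2) + 288 = 755.1 kN. φR_n = 0.75 × 755.1 = 566.3 kN.
Governing: min(954.8, 1038.8, 566.3) = 566.3 kN → block shear.

566.3 kN (block shear governs)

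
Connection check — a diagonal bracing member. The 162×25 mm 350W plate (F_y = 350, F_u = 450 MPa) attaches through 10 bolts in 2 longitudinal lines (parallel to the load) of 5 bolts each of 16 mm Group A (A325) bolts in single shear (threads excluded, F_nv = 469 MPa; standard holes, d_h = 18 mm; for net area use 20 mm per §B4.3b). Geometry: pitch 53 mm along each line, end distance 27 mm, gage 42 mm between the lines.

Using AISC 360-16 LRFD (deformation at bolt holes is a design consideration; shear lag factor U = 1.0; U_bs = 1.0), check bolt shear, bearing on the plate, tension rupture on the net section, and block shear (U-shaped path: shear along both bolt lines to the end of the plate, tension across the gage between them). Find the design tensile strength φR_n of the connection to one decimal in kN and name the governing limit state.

707.2 kN (bolt shear governs)

Bolt shear: A_b = π(16)²/4 = 201.06 mm². φR_n = 0.75 × 469 × 201.06 × 10 × 1 = 707.2 kN.
Bearing (25 mm plate, F_u = 450 MPa): end bolts L_c = 27 − 18/2 = 18, R_n = min(1.2×18×25×450, 2.4×16×25×450) = 243 kN/bolt; interior L_c = 53 − 18 = 35, R_n = 432 kN/bolt. φR_n = 0.75 × (2×243 + 8×432) = 2956.5 kN.
Tension rupture (net): A_n = (162 − 2×20)×25 = 3050 mm² (U = 1.0, A_e = A_n). φR_n = 0.75 × 450 × 3050 = 1029.4 kN.
Block shear: shear path 2×[27+4×53] = 2×239 mm, A_gv = 11950, A_nv = 2×(239 − 4.5×20)×25 = 7450 mm²; tension across gage: (42 − 1×20)×25 = 550 mm². R_n = min(0.6×450×7450, 0.6×350×11950) + 1.0×450×550 = min(2011.5, 2509.5) + 247.5 = 2259 kN. φR_n = 0.75 × 2259 = 1694.3 kN.
Governing: min(707.2, 2956.5, 1029.4, 1694.3) = 707.2 kN → bolt shear.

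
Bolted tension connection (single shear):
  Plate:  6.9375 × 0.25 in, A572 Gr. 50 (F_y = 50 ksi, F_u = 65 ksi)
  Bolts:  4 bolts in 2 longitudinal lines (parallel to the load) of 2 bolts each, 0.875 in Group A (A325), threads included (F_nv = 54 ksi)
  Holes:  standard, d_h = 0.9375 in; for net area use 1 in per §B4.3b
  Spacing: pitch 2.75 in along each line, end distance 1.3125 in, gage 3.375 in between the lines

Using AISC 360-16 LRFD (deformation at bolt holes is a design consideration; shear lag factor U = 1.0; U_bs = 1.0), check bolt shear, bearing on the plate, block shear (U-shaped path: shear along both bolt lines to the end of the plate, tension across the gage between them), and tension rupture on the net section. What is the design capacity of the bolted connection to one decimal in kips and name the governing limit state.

Bolt shear: A_b = π(0.875)²/4 = 0.60132 in². φR_n = 0.75 × 54 × 0.60132 × 4 × 1 = 97.4 kips.
Bearing (0.25 in plate, F_u = 65 ksi): end bolts L_c = 1.3125 − 0.9375/2 = 0.84375, R_n = min(1.2×0.84375×0.25×65, 2.4×0.875×0.25×65) = 16.453 kips/bolt; interior L_c = 2.75 − 0.9375 = 1.8125, R_n = 34.125 kips/bolt. φR_n = 0.75 × (2×16.453 + 2×34.125) = 75.9 kips.
Block shear: shear path 2×[1.3125+1×2.75] = 2×4.0625 in, A_gv = 2.0313, A_nv = 2×(4.0625 − 1.5×1)×0.25 = 1.2813 in²; tension across gage: (3.375 − 1×1)×0.25 = 0.59375 in². R_n = min(0.6×65×1.2813, 0.6×50×2.0313) + 1.0×65×0.59375 = min(49.971, 60.939) + 38.594 = 88.565 kips. φR_n = 0.75 × 88.565 = 66.4 kips.
Tension rupture (net): A_n = (6.9375 − 2×1)×0.25 = 1.2344 in² (U = 1.0, A_e = A_n). φR_n = 0.75 × 65 × 1.2344 = 60.2 kips.
Governing: min(97.4, 75.9, 66.4, 60.2) = 60.2 kips → net-section rupture.

60.2 kips (net-section rupture governs)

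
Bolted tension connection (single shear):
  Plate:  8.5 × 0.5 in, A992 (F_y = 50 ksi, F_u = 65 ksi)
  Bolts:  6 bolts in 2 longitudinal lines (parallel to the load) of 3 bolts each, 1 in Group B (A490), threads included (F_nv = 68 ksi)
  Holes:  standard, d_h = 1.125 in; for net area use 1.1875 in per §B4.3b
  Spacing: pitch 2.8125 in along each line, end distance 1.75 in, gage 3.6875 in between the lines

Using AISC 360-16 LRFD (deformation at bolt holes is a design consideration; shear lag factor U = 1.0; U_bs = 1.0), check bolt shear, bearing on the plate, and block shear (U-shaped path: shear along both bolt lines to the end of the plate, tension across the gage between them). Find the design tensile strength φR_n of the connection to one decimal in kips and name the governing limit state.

Bolt shear: A_b = π(1)²/4 = 0.7854 in². φR_n = 0.75 × 68 × 0.7854 × 6 × 1 = 240.3 kips.
Bearing (0.5 in plate, F_u = 65 ksi): end bolts L_c = 1.75 − 1.125/2 = 1.1875, R_n = min(1.2×1.1875×0.5×65, 2.4×1×0.5×65) = 46.313 kips/bolt; interior L_c = 2.8125 − 1.125 = 1.6875, R_n = 65.813 kips/bolt. φR_n = 0.75 × (2×46.313 + 4×65.813) = 266.9 kips.
Block shear: shear path 2×[1.75+2×2.8125] = 2×7.375 in, A_gv = 7.375, A_nv = 2×(7.375 − 2.5×1.1875)×0.5 = 4.4063 in²; tension across gage: (3.6875 − 1×1.1875)×0.5 = 1.25 in². R_n = min(0.6×65×4.4063, 0.6×50×7.375) + 1.0×65×1.25 = min(171.85, 221.25) + 81.25 = 253.1 kips. φR_n = 0.75 × 253.1 = 189.8 kips.
Governing: min(240.3, 266.9, 189.8) = 189.8 kips → block shear.

189.8 kips (block shear governs)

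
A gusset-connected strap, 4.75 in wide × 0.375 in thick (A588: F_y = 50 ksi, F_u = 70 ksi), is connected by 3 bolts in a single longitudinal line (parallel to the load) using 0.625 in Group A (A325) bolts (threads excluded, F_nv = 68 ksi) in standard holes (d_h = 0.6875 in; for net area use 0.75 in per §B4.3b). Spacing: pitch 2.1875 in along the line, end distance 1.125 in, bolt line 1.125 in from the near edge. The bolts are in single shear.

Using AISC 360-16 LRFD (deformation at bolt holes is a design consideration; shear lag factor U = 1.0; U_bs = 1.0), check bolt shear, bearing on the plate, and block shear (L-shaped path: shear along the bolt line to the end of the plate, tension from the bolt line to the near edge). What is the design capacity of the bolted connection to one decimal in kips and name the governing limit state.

Bolt shear: A_b = π(0.625)²/4 = 0.3068 in². φR_n = 0.75 × 68 × 0.3068 × 3 × 1 = 46.9 kips.
Bearing (0.375 in plate, F_u = 70 ksi): end bolts L_c = 1.125 − 0.6875/2 = 0.78125, R_n = min(1.2×0.78125×0.375×70, 2.4×0.625×0.375×70) = 24.609 kips/bolt; interior L_c = 2.1875 − 0.6875 = 1.5, R_n = 39.375 kips/bolt. φR_n = 0.75 × (1×24.609 + 2×39.375) = 77.5 kips.
Block shear: shear path 1×[1.125+2×2.1875] = 1×5.5 in, A_gv = 2.0625, A_nv = 1×(5.5 − 2.5×0.75)×0.375 = 1.3594 in²; tension to near edge: (1.125 − 0.5×0.75)×0.375 = 0.28125 in². R_n = min(0.6×70×1.3594, 0.6×50×2.0625) + 1.0×70×0.28125 = min(57.095, 61.875) + 19.688 = 76.783 kips. φR_n = 0.75 × 76.783 = 57.6 kips.
Governing: min(46.9, 77.5, 57.6) = 46.9 kips → bolt shear.

46.9 kips (bolt shear governs)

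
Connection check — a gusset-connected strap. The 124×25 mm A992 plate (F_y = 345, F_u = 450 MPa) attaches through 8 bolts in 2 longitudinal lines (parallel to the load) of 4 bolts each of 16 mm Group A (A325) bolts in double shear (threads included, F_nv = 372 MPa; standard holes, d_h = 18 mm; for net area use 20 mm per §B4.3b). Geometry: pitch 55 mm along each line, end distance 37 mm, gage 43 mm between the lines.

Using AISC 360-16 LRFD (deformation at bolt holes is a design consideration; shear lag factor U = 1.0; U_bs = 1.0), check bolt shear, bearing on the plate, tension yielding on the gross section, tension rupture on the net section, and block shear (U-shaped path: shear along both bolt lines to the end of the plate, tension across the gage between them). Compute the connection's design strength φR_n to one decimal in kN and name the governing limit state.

708.8 kN (net-section rupture governs)

Bolt shear: A_b = π(16)²/4 = 201.06 mm². φR_n = 0.75 × 372 × 201.06 × 8 × 2 = 897.5 kN.
Bearing (25 mm plate, F_u = 450 MPa): end bolts L_c = 37 − 18/2 = 28, R_n = min(1.2×28×25×450, 2.4×16×25×450) = 378 kN/bolt; interior L_c = 55 − 18 = 37, R_n = 432 kN/bolt. φR_n = 0.75 × (2×378 + 6×432) = 2511.0 kN.
Tension yield (gross): A_g = 124×25 = 3100 mm². φR_n = 0.90 × 345 × 3100 = 962.6 kN.
Tension rupture (net): A_n = (124 − 2×20)×25 = 2100 mm² (U = 1.0, A_e = A_n). φR_n = 0.75 × 450 × 2100 = 708.8 kN.
Block shear: shear path 2×[37+3×55] = 2×202 mm, A_gv = 10100, A_nv = 2×(202 − 3.5×20)×25 = 6600 mm²; tension across gage: (43 − 1×20)×25 = 575 mm². R_n = min(0.6×450×6600, 0.6×345×10100) + 1.0×450×575 = min(1782, 2090.7) + 258.75 = 2040.8 kN. φR_n = 0.75 × 2040.8 = 1530.6 kN.
Governing: min(897.5, 2511.0, 962.6, 708.8, 1530.6) = 708.8 kN → net-section rupture.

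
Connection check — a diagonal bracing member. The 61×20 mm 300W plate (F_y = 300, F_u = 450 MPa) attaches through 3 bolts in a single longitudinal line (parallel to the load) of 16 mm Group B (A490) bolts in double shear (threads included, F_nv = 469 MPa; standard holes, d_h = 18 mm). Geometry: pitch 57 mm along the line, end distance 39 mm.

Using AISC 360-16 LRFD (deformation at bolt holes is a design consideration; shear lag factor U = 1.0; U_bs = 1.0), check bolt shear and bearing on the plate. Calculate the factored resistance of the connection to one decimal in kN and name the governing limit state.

Bolt shear: A_b = π(16)²/4 = 201.06 mm². φR_n = 0.75 × 469 × 201.06 × 3 × 2 = 424.3 kN.
Bearing (20 mm plate, F_u = 450 MPa): end bolts L_c = 39 − 18/2 = 30, R_n = min(1.2×30×20×450, 2.4×16×20×450) = 324 kN/bolt; interior L_c = 57 − 18 = 39, R_n = 345.6 kN/bolt. φR_n = 0.75 × (1×324 + 2×345.6) = 761.4 kN.
Governing: min(424.3, 761.4) = 424.3 kN → bolt shear.

424.3 kN (bolt shear governs)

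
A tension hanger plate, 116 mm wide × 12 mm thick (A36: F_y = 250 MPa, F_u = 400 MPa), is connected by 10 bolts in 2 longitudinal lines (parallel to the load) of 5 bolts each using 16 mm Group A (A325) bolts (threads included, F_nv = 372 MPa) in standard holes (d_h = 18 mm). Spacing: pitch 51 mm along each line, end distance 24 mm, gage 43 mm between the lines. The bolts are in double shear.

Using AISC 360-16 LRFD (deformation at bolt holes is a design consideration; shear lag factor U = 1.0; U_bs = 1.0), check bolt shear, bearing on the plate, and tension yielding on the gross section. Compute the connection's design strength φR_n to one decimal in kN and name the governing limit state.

Bolt shear: A_b = π(16)²/4 = 201.06 mm². φR_n = 0.75 × 372 × 201.06 × 10 × 2 = 1121.9 kN.
Bearing (12 mm plate, F_u = 400 MPa): end bolts L_c = 24 − 18/2 = 15, R_n = min(1.2×15×12×400, 2.4×16×12×400) = 86.4 kN/bolt; interior L_c = 51 − 18 = 33, R_n = 184.32 kN/bolt. φR_n = 0.75 × (2×86.4 + 8×184.32) = 1235.5 kN.
Tension yield (gross): A_g = 116×12 = 1392 mm². φR_n = 0.90 × 250 × 1392 = 313.2 kN.
Governing: min(1121.9, 1235.5, 313.2) = 313.2 kN → gross-section yield.

313.2 kN (gross-section yield governs)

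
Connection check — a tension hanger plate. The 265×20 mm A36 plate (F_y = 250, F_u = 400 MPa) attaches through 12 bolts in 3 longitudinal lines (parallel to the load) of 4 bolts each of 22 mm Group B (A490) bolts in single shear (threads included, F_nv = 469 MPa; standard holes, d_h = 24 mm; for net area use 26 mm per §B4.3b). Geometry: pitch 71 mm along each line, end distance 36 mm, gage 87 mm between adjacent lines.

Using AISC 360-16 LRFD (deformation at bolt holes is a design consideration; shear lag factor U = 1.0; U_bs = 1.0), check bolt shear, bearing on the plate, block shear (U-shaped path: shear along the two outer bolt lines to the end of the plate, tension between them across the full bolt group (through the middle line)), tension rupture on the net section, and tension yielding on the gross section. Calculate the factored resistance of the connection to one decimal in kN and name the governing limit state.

Bolt shear: A_b = π(22)²/4 = 380.13 mm². φR_n = 0.75 × 469 × 380.13 × 12 × 1 = 1604.5 kN.
Bearing (20 mm plate, F_u = 400 MPa): end bolts L_c = 36 − 24/2 = 24, R_n = min(1.2×24×20×400, 2.4×22×20×400) = 230.4 kN/bolt; interior L_c = 71 − 24 = 47, R_n = 422.4 kN/bolt. φR_n = 0.75 × (3×230.4 + 9×422.4) = 3369.6 kN.
Block shear: shear path 2×[36+3×71] = 2×249 mm, A_gv = 9960, A_nv = 2×(249 − 3.5×26)×20 = 6320 mm²; tension across gage: (174 − 2×26)×20 = 2440 mm². R_n = min(0.6×400×6320, 0.6×250×9960) + 1.0×400×2440 = min(1516.8, 1494) + 976 = 2470 kN. φR_n = 0.75 × 2470 = 1852.5 kN.
Tension rupture (net): A_n = (265 − 3×26)×20 = 3740 mm² (U = 1.0, A_e = A_n). φR_n = 0.75 × 400 × 3740 = 1122.0 kN.
Tension yield (gross): A_g = 265×20 = 5300 mm². φR_n = 0.90 × 250 × 5300 = 1192.5 kN.
Governing: min(1604.5, 3369.6, 1852.5, 1122.0, 1192.5) = 1122.0 kN → net-section rupture.

1122.0 kN (net-section rupture governs)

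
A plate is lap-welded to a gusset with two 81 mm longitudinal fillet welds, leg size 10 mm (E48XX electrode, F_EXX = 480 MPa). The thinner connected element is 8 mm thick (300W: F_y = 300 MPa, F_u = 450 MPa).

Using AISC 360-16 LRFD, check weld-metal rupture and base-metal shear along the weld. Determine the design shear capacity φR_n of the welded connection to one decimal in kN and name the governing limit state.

Weld metal: throat = 0.707×10 = 7.07 mm, L = 2×81 = 162 mm. φR_n = 0.75 × 0.6 × 480 × 7.07 × 162 = 247.4 kN.
Base metal shear (8 mm plate): yield φR_n = 1.0×0.6×300×8×162 = 233.3 kN; rupture φR_n = 0.75×0.6×450×8×162 = 262.4 kN; take 233.3 kN (yield).
Governing: min(247.4, 233.3) = 233.3 kN → base-metal shear.

233.3 kN (base-metal shear governs)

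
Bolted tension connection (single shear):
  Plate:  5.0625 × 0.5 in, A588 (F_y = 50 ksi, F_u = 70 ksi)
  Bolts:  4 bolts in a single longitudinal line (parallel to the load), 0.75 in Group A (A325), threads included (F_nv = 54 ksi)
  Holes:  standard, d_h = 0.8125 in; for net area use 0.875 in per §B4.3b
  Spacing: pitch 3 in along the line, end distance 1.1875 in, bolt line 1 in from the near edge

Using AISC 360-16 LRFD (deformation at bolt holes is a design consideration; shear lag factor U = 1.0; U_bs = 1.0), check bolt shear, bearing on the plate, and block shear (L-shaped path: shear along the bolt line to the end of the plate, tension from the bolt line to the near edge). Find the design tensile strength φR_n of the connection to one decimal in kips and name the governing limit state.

71.6 kips (bolt shear governs)

Bolt shear: A_b = π(0.75)²/4 = 0.44179 in². φR_n = 0.75 × 54 × 0.44179 × 4 × 1 = 71.6 kips.
Bearing (0.5 in plate, F_u = 70 ksi): end bolts L_c = 1.1875 − 0.8125/2 = 0.78125, R_n = min(1.2×0.78125×0.5×70, 2.4×0.75×0.5×70) = 32.813 kips/bolt; interior L_c = 3 − 0.8125 = 2.1875, R_n = 63 kips/bolt. φR_n = 0.75 × (1×32.813 + 3×63) = 166.4 kips.
Block shear: shear path 1×[1.1875+3×3] = 1×10.1875 in, A_gv = 5.0938, A_nv = 1×(10.1875 − 3.5×0.875)×0.5 = 3.5625 in²; tension to near edge: (1 − 0.5×0.875)×0.5 = 0.28125 in². R_n = min(0.6×70×3.5625, 0.6×50×5.0938) + 1.0×70×0.28125 = min(149.63, 152.81) + 19.688 = 169.32 kips. φR_n = 0.75 × 169.32 = 127.0 kips.
Governing: min(71.6, 166.4, 127.0) = 71.6 kips → bolt shear.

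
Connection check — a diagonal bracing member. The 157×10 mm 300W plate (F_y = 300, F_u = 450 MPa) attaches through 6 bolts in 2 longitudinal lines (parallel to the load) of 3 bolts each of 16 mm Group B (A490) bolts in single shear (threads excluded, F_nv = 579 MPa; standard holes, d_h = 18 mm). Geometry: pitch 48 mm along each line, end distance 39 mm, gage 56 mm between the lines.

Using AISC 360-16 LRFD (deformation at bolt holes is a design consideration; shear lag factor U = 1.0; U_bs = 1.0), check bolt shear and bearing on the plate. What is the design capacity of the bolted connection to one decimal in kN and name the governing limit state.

Bolt shear: A_b = π(16)²/4 = 201.06 mm². φR_n = 0.75 × 579 × 201.06 × 6 × 1 = 523.9 kN.
Bearing (10 mm plate, F_u = 450 MPa): end bolts L_c = 39 − 18/2 = 30, R_n = min(1.2×30×10×450, 2.4×16×10×450) = 162 kN/bolt; interior L_c = 48 − 18 = 30, R_n = 162 kN/bolt. φR_n = 0.75 × (2×162 + 4×162) = 729.0 kN.
Governing: min(523.9, 729.0) = 523.9 kN → bolt shear.

523.9 kN (bolt shear governs)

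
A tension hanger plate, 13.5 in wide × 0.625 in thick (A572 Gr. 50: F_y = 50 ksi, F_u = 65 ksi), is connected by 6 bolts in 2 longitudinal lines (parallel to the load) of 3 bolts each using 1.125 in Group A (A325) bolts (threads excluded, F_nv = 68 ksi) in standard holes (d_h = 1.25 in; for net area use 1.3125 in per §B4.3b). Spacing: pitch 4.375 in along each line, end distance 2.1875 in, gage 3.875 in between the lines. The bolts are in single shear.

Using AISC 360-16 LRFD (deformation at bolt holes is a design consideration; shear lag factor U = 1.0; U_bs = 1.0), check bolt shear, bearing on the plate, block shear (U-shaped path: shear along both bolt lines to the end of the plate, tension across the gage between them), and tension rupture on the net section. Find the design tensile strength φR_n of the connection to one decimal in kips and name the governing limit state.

Bolt shear: A_b = π(1.125)²/4 = 0.99402 in². φR_n = 0.75 × 68 × 0.99402 × 6 × 1 = 304.2 kips.
Bearing (0.625 in plate, F_u = 65 ksi): end bolts L_c = 2.1875 − 1.25/2 = 1.5625, R_n = min(1.2×1.5625×0.625×65, 2.4×1.125×0.625×65) = 76.172 kips/bolt; interior L_c = 4.375 − 1.25 = 3.125, R_n = 109.69 kips/bolt. φR_n = 0.75 × (2×76.172 + 4×109.69) = 443.3 kips.
Block shear: shear path 2×[2.1875+2×4.375] = 2×10.9375 in, A_gv = 13.672, A_nv = 2×(10.9375 − 2.5×1.3125)×0.625 = 9.5703 in²; tension across gage: (3.875 − 1×1.3125)×0.625 = 1.6016 in². R_n = min(0.6×65×9.5703, 0.6×50×13.672) + 1.0×65×1.6016 = min(373.24, 410.16) + 104.1 = 477.34 kips. φR_n = 0.75 × 477.34 = 358.0 kips.
Tension rupture (net): A_n = (13.5 − 2×1.3125)×0.625 = 6.7969 in² (U = 1.0, A_e = A_n). φR_n = 0.75 × 65 × 6.7969 = 331.3 kips.
Governing: min(304.2, 443.3, 358.0, 331.3) = 304.2 kips → bolt shear.

304.2 kips (bolt shear governs)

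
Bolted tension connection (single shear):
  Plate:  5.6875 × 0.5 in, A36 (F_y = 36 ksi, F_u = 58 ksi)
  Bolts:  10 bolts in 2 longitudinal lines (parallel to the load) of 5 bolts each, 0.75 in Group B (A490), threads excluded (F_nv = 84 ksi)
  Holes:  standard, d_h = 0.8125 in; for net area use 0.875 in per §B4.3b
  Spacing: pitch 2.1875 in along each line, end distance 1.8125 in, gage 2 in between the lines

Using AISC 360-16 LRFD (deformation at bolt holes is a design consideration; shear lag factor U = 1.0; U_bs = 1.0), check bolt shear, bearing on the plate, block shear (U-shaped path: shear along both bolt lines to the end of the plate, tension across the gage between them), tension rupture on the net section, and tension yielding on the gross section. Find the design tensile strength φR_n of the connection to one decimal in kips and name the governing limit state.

85.6 kips (net-section rupture governs)

Bolt shear: A_b = π(0.75)²/4 = 0.44179 in². φR_n = 0.75 × 84 × 0.44179 × 10 × 1 = 278.3 kips.
Bearing (0.5 in plate, F_u = 58 ksi): end bolts L_c = 1.8125 − 0.8125/2 = 1.40625, R_n = min(1.2×1.40625×0.5×58, 2.4×0.75×0.5×58) = 48.938 kips/bolt; interior L_c = 2.1875 − 0.8125 = 1.375, R_n = 47.85 kips/bolt. φR_n = 0.75 × (2×48.938 + 8×47.85) = 360.5 kips.
Block shear: shear path 2×[1.8125+4×2.1875] = 2×10.5625 in, A_gv = 10.563, A_nv = 2×(10.5625 − 4.5×0.875)×0.5 = 6.625 in²; tension across gage: (2 − 1×0.875)×0.5 = 0.5625 in². R_n = min(0.6×58×6.625, 0.6×36×10.563) + 1.0×58×0.5625 = min(230.55, 228.16) + 32.625 = 260.79 kips. φR_n = 0.75 × 260.79 = 195.6 kips.
Tension rupture (net): A_n = (5.6875 − 2×0.875)×0.5 = 1.9688 in² (U = 1.0, A_e = A_n). φR_n = 0.75 × 58 × 1.9688 = 85.6 kips.
Tension yield (gross): A_g = 5.6875×0.5 = 2.8438 in². φR_n = 0.90 × 36 × 2.8438 = 92.1 kips.
Governing: min(278.3, 360.5, 195.6, 85.6, 92.1) = 85.6 kips → net-section rupture.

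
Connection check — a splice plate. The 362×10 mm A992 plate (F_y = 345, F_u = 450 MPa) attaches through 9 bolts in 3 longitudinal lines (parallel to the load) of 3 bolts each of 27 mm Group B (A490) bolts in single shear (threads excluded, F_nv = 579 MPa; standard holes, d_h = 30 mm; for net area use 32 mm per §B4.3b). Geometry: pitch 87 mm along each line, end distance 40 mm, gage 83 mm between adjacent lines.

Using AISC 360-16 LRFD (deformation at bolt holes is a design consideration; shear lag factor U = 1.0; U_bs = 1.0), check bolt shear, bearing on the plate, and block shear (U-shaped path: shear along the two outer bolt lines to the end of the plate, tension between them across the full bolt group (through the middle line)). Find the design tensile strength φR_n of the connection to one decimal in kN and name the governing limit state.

887.0 kN (block shear governs)

Bolt shear: A_b = π(27)²/4 = 572.56 mm². φR_n = 0.75 × 579 × 572.56 × 9 × 1 = 2237.7 kN.
Bearing (10 mm plate, F_u = 450 MPa): end bolts L_c = 40 − 30/2 = 25, R_n = min(1.2×25×10×450, 2.4×27×10×450) = 135 kN/bolt; interior L_c = 87 − 30 = 57, R_n = 291.6 kN/bolt. φR_n = 0.75 × (3×135 + 6×291.6) = 1616.0 kN.
Block shear: shear path 2×[40+2×87] = 2×214 mm, A_gv = 4280, A_nv = 2×(214 − 2.5×32)×10 = 2680 mm²; tension across gage: (166 − 2×32)×10 = 1020 mm². R_n = min(0.6×450×2680, 0.6×345×4280) + 1.0×450×1020 = min(723.6, 885.96) + 459 = 1182.6 kN. φR_n = 0.75 × 1182.6 = 887.0 kN.
Governing: min(2237.7, 1616.0, 887.0) = 887.0 kN → block shear.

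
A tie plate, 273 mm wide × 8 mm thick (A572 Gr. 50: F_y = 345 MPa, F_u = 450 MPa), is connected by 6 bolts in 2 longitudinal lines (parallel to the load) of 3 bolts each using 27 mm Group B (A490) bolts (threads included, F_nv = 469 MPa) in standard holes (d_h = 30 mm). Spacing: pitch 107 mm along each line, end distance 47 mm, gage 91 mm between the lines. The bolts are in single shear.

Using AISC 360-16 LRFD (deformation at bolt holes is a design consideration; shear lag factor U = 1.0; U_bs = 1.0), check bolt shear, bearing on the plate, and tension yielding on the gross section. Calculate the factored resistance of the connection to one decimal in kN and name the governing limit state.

678.1 kN (gross-section yield governs)

Bolt shear: A_b = π(27)²/4 = 572.56 mm². φR_n = 0.75 × 469 × 572.56 × 6 × 1 = 1208.4 kN.
Bearing (8 mm plate, F_u = 450 MPa): end bolts L_c = 47 − 30/2 = 32, R_n = min(1.2×32×8×450, 2.4×27×8×450) = 138.24 kN/bolt; interior L_c = 107 − 30 = 77, R_n = 233.28 kN/bolt. φR_n = 0.75 × (2×138.24 + 4×233.28) = 907.2 kN.
Tension yield (gross): A_g = 273×8 = 2184 mm². φR_n = 0.90 × 345 × 2184 = 678.1 kN.
Governing: min(1208.4, 907.2, 678.1) = 678.1 kN → gross-section yield.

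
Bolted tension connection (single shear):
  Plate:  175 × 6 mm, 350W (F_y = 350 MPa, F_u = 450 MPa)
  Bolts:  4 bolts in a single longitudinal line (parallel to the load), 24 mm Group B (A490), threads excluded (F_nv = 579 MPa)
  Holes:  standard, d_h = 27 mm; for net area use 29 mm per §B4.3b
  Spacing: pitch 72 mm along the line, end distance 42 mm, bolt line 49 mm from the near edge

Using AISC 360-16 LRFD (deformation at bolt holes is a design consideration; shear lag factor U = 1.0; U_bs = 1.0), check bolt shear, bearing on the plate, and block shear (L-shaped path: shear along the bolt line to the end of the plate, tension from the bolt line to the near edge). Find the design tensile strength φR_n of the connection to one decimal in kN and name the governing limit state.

260.0 kN (block shear governs)

Bolt shear: A_b = π(24)²/4 = 452.39 mm². φR_n = 0.75 × 579 × 452.39 × 4 × 1 = 785.8 kN.
Bearing (6 mm plate, F_u = 450 MPa): end bolts L_c = 42 − 27/2 = 28.5, R_n = min(1.2×28.5×6×450, 2.4×24×6×450) = 92.34 kN/bolt; interior L_c = 72 − 27 = 45, R_n = 145.8 kN/bolt. φR_n = 0.75 × (1×92.34 + 3×145.8) = 397.3 kN.
Block shear: shear path 1×[42+3×72] = 1×258 mm, A_gv = 1548, A_nv = 1×(258 − 3.5×29)×6 = 939 mm²; tension to near edge: (49 − 0.5×29)×6 = 207 mm². R_n = min(0.6×450×939, 0.6×350×1548) + 1.0×450×207 = min(253.53, 325.08) + 93.15 = 346.68 kN. φR_n = 0.75 × 346.68 = 260.0 kN.
Governing: min(785.8, 397.3, 260.0) = 260.0 kN → block shear.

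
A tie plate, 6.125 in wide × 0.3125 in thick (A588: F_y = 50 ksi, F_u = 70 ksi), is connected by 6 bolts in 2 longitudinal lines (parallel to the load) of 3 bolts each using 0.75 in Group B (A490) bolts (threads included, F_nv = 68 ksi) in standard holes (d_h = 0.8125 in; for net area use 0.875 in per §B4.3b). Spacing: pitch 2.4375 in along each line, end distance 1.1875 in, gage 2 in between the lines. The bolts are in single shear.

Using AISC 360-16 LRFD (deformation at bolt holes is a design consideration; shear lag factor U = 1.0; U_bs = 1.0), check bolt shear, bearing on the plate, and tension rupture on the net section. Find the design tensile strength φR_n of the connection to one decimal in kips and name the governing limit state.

Bolt shear: A_b = π(0.75)²/4 = 0.44179 in². φR_n = 0.75 × 68 × 0.44179 × 6 × 1 = 135.2 kips.
Bearing (0.3125 in plate, F_u = 70 ksi): end bolts L_c = 1.1875 − 0.8125/2 = 0.78125, R_n = min(1.2×0.78125×0.3125×70, 2.4×0.75×0.3125×70) = 20.508 kips/bolt; interior L_c = 2.4375 − 0.8125 = 1.625, R_n = 39.375 kips/bolt. φR_n = 0.75 × (2×20.508 + 4×39.375) = 148.9 kips.
Tension rupture (net): A_n = (6.125 − 2×0.875)×0.3125 = 1.3672 in² (U = 1.0, A_e = A_n). φR_n = 0.75 × 70 × 1.3672 = 71.8 kips.
Governing: min(135.2, 148.9, 71.8) = 71.8 kips → net-section rupture.

71.8 kips (net-section rupture governs)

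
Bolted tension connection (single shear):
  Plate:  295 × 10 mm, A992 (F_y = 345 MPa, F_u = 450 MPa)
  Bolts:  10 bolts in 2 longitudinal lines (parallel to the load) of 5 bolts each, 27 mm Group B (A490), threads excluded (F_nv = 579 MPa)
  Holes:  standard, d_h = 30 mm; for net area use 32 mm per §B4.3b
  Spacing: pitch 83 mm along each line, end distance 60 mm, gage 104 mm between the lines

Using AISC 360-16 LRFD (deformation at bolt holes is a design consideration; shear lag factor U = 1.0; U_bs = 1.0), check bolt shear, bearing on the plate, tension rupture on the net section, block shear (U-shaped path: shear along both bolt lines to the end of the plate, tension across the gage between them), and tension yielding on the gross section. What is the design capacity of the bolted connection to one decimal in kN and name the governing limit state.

Bolt shear: A_b = π(27)²/4 = 572.56 mm². φR_n = 0.75 × 579 × 572.56 × 10 × 1 = 2486.3 kN.
Bearing (10 mm plate, F_u = 450 MPa): end bolts L_c = 60 − 30/2 = 45, R_n = min(1.2×45×10×450, 2.4×27×10×450) = 243 kN/bolt; interior L_c = 83 − 30 = 53, R_n = 286.2 kN/bolt. φR_n = 0.75 × (2×243 + 8×286.2) = 2081.7 kN.
Tension rupture (net): A_n = (295 − 2×32)×10 = 2310 mm² (U = 1.0, A_e = A_n). φR_n = 0.75 × 450 × 2310 = 779.6 kN.
Block shear: shear path 2×[60+4×83] = 2×392 mm, A_gv = 7840, A_nv = 2×(392 − 4.5×32)×10 = 4960 mm²; tension across gage: (104 − 1×32)×10 = 720 mm². R_n = min(0.6×450×4960, 0.6×345×7840) + 1.0×450×720 = min(1339.2, 1622.9) + 324 = 1663.2 kN. φR_n = 0.75 × 1663.2 = 1247.4 kN.
Tension yield (gross): A_g = 295×10 = 2950 mm². φR_n = 0.90 × 345 × 2950 = 916.0 kN.
Governing: min(2486.3, 2081.7, 779.6, 1247.4, 916.0) = 779.6 kN → net-section rupture.

779.6 kN (net-section rupture governs)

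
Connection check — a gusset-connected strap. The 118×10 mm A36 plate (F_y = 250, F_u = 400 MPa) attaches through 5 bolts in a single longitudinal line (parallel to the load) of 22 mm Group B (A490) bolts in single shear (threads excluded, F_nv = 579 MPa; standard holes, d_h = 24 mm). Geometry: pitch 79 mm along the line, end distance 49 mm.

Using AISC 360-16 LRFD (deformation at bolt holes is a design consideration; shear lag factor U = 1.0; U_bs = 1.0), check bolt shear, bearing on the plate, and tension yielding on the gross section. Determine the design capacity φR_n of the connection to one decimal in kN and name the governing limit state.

265.5 kN (gross-section yield governs)

Bolt shear: A_b = π(22)²/4 = 380.13 mm². φR_n = 0.75 × 579 × 380.13 × 5 × 1 = 825.4 kN.
Bearing (10 mm plate, F_u = 400 MPa): end bolts L_c = 49 − 24/2 = 37, R_n = min(1.2×37×10×400, 2.4×22×10×400) = 177.6 kN/bolt; interior L_c = 79 − 24 = 55, R_n = 211.2 kN/bolt. φR_n = 0.75 × (1×177.6 + 4×211.2) = 766.8 kN.
Tension yield (gross): A_g = 118×10 = 1180 mm². φR_n = 0.90 × 250 × 1180 = 265.5 kN.
Governing: min(825.4, 766.8, 265.5) = 265.5 kN → gross-section yield.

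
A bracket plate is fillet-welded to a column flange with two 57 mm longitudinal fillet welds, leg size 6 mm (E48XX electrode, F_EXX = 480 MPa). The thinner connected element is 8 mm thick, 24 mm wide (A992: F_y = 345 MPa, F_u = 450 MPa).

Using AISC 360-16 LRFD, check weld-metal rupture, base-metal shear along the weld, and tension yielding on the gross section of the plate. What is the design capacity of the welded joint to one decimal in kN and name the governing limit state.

59.6 kN (gross-section yield governs)

Weld metal: throat = 0.707×6 = 4.242 mm, L = 2×57 = 114 mm. φR_n = 0.75 × 0.6 × 480 × 4.242 × 114 = 104.5 kN.
Base metal shear (8 mm plate): yield φR_n = 1.0×0.6×345×8×114 = 188.8 kN; rupture φR_n = 0.75×0.6×450×8×114 = 184.7 kN; take 184.7 kN (rupture).
Tension yield (gross): A_g = 24×8 = 192 mm². φR_n = 0.90 × 345 × 192 = 59.6 kN.
Governing: min(104.5, 184.7, 59.6) = 59.6 kN → gross-section yield.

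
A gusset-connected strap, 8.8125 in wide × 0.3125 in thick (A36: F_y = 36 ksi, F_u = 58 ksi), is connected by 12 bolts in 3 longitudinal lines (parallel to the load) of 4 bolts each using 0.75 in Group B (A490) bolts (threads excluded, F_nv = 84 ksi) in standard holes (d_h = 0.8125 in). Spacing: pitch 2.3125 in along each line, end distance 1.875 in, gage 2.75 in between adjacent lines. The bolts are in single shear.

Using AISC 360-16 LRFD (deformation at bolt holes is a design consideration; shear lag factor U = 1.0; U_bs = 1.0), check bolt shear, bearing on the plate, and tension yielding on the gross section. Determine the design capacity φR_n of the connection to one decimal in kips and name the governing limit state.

Bolt shear: A_b = π(0.75)²/4 = 0.44179 in². φR_n = 0.75 × 84 × 0.44179 × 12 × 1 = 334.0 kips.
Bearing (0.3125 in plate, F_u = 58 ksi): end bolts L_c = 1.875 − 0.8125/2 = 1.46875, R_n = min(1.2×1.46875×0.3125×58, 2.4×0.75×0.3125×58) = 31.945 kips/bolt; interior L_c = 2.3125 − 0.8125 = 1.5, R_n = 32.625 kips/bolt. φR_n = 0.75 × (3×31.945 + 9×32.625) = 292.1 kips.
Tension yield (gross): A_g = 8.8125×0.3125 = 2.7539 in². φR_n = 0.90 × 36 × 2.7539 = 89.2 kips.
Governing: min(334.0, 292.1, 89.2) = 89.2 kips → gross-section yield.

89.2 kips (gross-section yield governs)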